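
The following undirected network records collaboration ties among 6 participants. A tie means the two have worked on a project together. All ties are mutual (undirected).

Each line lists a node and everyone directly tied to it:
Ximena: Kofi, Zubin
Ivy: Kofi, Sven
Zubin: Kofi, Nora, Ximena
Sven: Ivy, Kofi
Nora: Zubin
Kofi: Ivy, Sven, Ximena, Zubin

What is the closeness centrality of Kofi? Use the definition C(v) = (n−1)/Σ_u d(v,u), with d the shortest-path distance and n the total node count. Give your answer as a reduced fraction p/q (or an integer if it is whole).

5/6

Distances from Kofi: Ivy:1, Nora:2, Sven:1, Ximena:1, Zubin:1. Sum = 6.
n = 6, so closeness = 5/6.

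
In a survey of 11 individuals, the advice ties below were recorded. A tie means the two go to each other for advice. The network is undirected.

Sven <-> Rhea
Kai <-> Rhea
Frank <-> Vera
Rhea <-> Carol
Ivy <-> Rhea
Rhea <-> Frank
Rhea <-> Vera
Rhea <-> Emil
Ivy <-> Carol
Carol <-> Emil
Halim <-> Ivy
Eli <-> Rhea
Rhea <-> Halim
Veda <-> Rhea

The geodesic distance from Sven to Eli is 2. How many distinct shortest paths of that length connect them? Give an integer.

1

The shortest distance is 2, and the only length-2 path is Sven–Rhea–Eli. So there is exactly 1 shortest path.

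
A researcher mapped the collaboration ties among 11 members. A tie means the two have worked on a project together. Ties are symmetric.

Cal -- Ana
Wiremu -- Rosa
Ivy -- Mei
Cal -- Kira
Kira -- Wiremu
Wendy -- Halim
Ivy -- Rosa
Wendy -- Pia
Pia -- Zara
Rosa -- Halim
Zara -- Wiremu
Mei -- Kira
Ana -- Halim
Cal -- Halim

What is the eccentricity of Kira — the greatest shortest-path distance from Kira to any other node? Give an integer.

Distances from Kira: Ana:2, Cal:1, Halim:2, Ivy:2, Mei:1, Pia:3, Rosa:2, Wendy:3, Wiremu:1, Zara:2.
The largest is 3 (to Wendy and Pia), so the eccentricity of Kira is 3.

3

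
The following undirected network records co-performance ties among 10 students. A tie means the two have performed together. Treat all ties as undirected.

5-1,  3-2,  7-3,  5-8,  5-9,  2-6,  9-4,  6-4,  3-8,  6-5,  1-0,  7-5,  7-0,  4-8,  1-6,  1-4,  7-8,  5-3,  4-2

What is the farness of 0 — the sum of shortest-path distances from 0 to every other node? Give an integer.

Distances from 0: 1:1, 2:3, 3:2, 4:2, 5:2, 6:2, 7:1, 8:2, 9:3.
Sum = 1 + 3 + 2 + 2 + 2 + 2 + 1 + 2 + 3 = 18.

18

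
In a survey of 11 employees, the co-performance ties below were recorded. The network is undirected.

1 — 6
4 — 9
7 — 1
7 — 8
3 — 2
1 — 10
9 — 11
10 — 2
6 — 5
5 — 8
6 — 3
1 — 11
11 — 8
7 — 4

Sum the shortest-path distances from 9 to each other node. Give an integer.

Distances from 9: 1:2, 2:4, 3:4, 4:1, 5:3, 6:3, 7:2, 8:2, 10:3, 11:1.
Sum = 2 + 4 + 4 + 1 + 3 + 3 + 2 + 2 + 3 + 1 = 25.

25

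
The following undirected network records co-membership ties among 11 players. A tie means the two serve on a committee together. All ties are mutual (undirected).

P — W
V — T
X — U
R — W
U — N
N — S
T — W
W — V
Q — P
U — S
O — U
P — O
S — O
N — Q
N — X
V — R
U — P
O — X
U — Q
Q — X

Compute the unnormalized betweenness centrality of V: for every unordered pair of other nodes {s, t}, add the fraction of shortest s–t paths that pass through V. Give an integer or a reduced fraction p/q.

1/2

Pairs whose geodesics pass through V — T–R: 1/2.
All other pairs contribute 0.
Summing the contributions gives betweenness(V) = 1/2.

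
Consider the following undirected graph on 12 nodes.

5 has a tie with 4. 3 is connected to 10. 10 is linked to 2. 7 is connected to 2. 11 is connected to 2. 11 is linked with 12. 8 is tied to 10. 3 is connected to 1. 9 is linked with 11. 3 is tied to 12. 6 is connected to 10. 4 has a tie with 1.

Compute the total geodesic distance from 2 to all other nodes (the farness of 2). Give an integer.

Distances from 2: 1:3, 3:2, 4:4, 5:5, 6:2, 7:1, 8:2, 9:2, 10:1, 11:1, 12:2.
Sum = 3 + 2 + 4 + 5 + 2 + 1 + 2 + 2 + 1 + 1 + 2 = 25.

25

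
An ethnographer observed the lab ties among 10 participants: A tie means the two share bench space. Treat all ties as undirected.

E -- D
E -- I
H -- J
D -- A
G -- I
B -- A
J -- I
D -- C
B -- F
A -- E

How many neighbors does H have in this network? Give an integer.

1

H is directly tied to J. That is 1 neighbor, so the degree of H is 1.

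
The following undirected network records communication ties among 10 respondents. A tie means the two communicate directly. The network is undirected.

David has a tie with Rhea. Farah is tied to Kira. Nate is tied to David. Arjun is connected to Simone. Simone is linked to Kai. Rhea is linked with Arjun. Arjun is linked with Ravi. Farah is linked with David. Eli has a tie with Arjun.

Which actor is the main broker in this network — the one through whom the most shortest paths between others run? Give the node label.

Arjun

Unnormalized betweenness of each node: Arjun:25, David:20, Eli:0, Farah:8, Kai:0, Kira:0, Nate:0, Ravi:0, Rhea:20, Simone:8.
Arjun has the largest value, 25, making it the main broker — the node through which the most shortest paths run.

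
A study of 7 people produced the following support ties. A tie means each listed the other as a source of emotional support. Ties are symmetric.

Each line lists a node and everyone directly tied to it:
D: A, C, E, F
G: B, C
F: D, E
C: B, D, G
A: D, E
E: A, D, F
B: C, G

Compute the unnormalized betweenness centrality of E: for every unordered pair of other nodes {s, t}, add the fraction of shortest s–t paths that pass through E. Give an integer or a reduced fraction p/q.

1/2

Pairs whose geodesics pass through E — F–A: 1/2.
All other pairs contribute 0.
Summing the contributions gives betweenness(E) = 1/2.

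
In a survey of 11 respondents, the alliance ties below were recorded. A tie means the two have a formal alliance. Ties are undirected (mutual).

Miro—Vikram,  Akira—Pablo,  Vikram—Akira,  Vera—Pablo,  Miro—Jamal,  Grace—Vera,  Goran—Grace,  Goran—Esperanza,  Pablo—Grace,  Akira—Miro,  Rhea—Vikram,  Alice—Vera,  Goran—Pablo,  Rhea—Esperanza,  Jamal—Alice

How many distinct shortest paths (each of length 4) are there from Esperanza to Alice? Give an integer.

2

The shortest distance is 4. The length-4 paths are: Esperanza–Goran–Grace–Vera–Alice; Esperanza–Goran–Pablo–Vera–Alice.
That gives 2 distinct shortest paths.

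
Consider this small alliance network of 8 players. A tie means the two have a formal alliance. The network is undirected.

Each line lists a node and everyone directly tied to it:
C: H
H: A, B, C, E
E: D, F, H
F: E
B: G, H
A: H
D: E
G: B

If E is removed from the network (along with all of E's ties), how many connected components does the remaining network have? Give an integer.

Without E, the remaining ties split the others into: {A, B, C, G, H}; {F}; {D}.
That's 3 separate components.

3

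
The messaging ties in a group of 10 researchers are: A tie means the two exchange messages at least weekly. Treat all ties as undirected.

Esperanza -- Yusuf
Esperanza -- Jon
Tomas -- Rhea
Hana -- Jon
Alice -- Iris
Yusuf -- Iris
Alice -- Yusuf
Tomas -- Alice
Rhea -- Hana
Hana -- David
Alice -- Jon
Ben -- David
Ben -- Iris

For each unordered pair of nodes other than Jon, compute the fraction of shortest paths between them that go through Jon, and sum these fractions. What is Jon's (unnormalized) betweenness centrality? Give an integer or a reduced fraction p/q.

7

Pairs whose geodesics pass through Jon — Esperanza–David: 1; Esperanza–Hana: 1; Esperanza–Rhea: 1; Esperanza–Tomas: 1/2; Esperanza–Alice: 1/2; Yusuf–Hana: 2/2; Iris–Hana: 1/2; David–Alice: 1/2; Hana–Alice: 1.
All other pairs contribute 0.
Summing the contributions gives betweenness(Jon) = 7.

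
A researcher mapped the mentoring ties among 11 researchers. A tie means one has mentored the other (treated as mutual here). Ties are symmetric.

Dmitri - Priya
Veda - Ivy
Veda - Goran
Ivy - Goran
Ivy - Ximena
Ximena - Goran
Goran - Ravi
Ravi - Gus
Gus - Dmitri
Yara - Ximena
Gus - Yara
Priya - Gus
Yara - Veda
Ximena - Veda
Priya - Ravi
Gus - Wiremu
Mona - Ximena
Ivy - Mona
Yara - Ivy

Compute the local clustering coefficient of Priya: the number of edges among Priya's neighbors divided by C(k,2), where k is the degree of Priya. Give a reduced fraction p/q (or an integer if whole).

2/3

Priya's neighbors: Dmitri, Gus, and Ravi (k = 3).
Possible neighbor pairs: C(3,2) = 3. Edges among them: Dmitri–Gus, Gus–Ravi → e = 2.
Clustering(Priya) = 2/3.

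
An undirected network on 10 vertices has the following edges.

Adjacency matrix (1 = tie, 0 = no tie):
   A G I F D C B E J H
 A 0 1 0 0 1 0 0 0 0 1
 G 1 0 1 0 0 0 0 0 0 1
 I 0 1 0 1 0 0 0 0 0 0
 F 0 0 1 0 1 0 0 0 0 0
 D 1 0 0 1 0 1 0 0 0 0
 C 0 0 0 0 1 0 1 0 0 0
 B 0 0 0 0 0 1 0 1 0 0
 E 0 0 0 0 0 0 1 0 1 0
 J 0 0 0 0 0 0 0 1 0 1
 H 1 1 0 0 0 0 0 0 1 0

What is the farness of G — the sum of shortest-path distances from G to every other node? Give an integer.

19

Distances from G: A:1, B:4, C:3, D:2, E:3, F:2, H:1, I:1, J:2.
Sum = 1 + 4 + 3 + 2 + 3 + 2 + 1 + 1 + 2 = 19.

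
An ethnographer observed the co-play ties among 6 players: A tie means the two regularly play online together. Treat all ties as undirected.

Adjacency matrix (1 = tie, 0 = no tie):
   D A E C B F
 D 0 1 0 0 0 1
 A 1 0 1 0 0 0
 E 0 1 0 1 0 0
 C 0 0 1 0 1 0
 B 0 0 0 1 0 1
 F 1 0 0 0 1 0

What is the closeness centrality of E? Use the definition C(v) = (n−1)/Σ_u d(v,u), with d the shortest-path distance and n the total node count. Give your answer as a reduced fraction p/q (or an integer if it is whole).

5/9

Distances from E: A:1, B:2, C:1, D:2, F:3. Sum = 9.
n = 6, so closeness = 5/9.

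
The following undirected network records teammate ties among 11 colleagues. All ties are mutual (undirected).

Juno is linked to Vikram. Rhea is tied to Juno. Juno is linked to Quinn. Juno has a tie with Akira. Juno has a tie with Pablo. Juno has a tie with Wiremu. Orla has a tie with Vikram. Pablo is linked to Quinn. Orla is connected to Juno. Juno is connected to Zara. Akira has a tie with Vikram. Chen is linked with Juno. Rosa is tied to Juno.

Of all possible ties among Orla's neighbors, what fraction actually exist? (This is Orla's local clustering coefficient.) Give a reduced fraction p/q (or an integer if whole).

1

Orla's neighbors: Juno and Vikram (k = 2).
Possible neighbor pairs: C(2,2) = 1. Edges among them: Juno–Vikram → e = 1.
Clustering(Orla) = 1/1.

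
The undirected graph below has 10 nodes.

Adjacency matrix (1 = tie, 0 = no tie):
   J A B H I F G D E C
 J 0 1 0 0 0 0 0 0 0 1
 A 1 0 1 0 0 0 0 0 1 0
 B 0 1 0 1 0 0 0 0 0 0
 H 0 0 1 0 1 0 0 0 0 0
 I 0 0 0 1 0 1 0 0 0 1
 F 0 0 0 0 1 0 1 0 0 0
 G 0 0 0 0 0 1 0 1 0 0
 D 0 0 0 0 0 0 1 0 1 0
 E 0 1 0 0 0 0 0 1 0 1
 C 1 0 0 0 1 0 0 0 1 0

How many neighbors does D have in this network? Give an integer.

2

D is directly tied to E and G. That is 2 neighbors, so the degree of D is 2.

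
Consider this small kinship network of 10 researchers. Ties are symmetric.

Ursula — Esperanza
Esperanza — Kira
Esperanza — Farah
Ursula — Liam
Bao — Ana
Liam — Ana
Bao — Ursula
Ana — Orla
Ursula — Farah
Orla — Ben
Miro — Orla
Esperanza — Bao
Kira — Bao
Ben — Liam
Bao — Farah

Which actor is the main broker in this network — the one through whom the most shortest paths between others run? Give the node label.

Unnormalized betweenness of each node: Ana:37/3, Bao:151/12, Ben:5/3, Esperanza:19/12, Farah:0, Kira:0, Liam:27/4, Miro:0, Orla:109/12, Ursula:6.
Bao has the largest value, 151/12, making it the main broker — the node through which the most shortest paths run.

Bao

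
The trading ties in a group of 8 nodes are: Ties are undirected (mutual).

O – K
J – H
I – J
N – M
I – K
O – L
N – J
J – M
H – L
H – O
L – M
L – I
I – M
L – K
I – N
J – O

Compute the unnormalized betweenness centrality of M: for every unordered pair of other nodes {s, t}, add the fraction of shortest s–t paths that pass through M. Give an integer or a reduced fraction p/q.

3/4

Pairs whose geodesics pass through M — L–J: 1/4; L–N: 1/2.
All other pairs contribute 0.
Summing the contributions gives betweenness(M) = 3/4.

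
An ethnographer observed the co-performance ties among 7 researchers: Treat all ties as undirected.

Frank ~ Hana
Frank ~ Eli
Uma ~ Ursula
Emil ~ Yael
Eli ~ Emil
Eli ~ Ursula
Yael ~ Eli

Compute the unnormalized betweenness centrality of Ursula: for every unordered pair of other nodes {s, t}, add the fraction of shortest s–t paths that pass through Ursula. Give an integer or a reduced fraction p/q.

5

Pairs whose geodesics pass through Ursula — Hana–Uma: 1; Yael–Uma: 1; Emil–Uma: 1; Uma–Eli: 1; Uma–Frank: 1.
All other pairs contribute 0.
Summing the contributions gives betweenness(Ursula) = 5.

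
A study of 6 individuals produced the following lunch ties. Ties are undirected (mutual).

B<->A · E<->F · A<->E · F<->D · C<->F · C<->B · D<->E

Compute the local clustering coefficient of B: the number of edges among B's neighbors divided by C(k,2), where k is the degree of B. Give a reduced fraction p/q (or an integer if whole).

0

B's neighbors: A and C (k = 2).
Possible neighbor pairs: C(2,2) = 1. Edges among them: none → e = 0.
Clustering(B) = 0/1.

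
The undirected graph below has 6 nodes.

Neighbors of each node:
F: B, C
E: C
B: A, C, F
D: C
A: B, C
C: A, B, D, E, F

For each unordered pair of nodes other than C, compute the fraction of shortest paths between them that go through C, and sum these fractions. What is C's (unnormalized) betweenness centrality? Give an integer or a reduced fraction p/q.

15/2

Pairs whose geodesics pass through C — B–D: 1; B–E: 1; D–F: 1; D–A: 1; D–E: 1; F–A: 1/2; F–E: 1; A–E: 1.
All other pairs contribute 0.
Summing the contributions gives betweenness(C) = 15/2.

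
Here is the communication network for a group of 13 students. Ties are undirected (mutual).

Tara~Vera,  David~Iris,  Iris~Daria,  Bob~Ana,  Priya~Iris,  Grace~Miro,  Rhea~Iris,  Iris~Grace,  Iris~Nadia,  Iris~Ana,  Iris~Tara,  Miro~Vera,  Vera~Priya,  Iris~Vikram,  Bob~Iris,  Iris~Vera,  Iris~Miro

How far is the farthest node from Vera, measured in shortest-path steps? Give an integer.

Distances from Vera: Ana:2, Bob:2, Daria:2, David:2, Grace:2, Iris:1, Miro:1, Nadia:2, Priya:1, Rhea:2, Tara:1, Vikram:2.
The largest is 2 (to Nadia, David, Rhea, Bob, Vikram, Grace, Daria, and Ana), so the eccentricity of Vera is 2.

2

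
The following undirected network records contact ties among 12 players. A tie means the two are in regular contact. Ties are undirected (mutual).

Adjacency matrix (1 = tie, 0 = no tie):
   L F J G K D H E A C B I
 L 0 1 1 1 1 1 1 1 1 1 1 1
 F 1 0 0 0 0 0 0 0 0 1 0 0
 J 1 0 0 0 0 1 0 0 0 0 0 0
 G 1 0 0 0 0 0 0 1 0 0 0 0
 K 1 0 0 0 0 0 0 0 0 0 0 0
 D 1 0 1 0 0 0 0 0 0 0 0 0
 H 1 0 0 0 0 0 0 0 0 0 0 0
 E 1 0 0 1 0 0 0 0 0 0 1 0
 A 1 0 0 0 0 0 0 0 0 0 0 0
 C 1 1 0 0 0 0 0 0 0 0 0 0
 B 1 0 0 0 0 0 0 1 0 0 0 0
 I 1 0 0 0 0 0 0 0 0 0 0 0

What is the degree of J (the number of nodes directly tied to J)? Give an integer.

J is directly tied to D and L. That is 2 neighbors, so the degree of J is 2.

2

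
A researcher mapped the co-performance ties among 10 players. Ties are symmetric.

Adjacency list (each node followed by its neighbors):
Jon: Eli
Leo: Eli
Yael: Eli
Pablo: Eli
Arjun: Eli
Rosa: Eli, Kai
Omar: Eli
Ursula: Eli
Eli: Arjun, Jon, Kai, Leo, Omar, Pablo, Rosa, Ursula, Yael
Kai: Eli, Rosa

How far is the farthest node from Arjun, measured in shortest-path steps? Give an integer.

Distances from Arjun: Eli:1, Jon:2, Kai:2, Leo:2, Omar:2, Pablo:2, Rosa:2, Ursula:2, Yael:2.
The largest is 2 (to Pablo, Omar, Rosa, Yael, Ursula, Kai, Leo, and Jon), so the eccentricity of Arjun is 2.

2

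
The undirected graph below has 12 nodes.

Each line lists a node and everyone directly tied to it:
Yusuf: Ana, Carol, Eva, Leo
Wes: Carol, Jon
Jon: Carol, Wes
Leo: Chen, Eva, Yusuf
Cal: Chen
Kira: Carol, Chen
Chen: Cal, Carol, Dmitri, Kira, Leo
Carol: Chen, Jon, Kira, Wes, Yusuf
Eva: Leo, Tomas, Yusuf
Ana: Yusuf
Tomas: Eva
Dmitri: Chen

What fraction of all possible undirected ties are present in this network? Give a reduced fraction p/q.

There are 15 edges and 12 nodes, so the maximum possible is C(12,2) = 66.
Density = 15/66 = 5/22.

5/22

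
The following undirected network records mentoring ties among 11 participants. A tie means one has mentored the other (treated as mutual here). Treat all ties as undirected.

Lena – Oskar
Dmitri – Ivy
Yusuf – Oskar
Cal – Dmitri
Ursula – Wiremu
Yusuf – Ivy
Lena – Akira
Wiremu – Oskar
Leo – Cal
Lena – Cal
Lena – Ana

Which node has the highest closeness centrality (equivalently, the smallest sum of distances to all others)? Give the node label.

Lena

Farness (sum of distances to all others) for each node — Akira:27, Ana:27, Cal:21, Dmitri:26, Ivy:27, Lena:18, Leo:30, Oskar:19, Ursula:35, Wiremu:26, Yusuf:24.
The smallest farness is 18, for Lena, so Lena has the highest closeness.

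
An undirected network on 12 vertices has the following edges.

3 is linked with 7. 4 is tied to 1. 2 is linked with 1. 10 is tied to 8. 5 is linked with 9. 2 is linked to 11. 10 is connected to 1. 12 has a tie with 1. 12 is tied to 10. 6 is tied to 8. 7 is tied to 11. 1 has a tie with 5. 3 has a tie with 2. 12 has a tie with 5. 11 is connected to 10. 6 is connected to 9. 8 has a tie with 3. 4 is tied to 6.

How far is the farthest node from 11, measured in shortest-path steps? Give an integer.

Distances from 11: 1:2, 2:1, 3:2, 4:3, 5:3, 6:3, 7:1, 8:2, 9:4, 10:1, 12:2.
The largest is 4 (to 9), so the eccentricity of 11 is 4.

4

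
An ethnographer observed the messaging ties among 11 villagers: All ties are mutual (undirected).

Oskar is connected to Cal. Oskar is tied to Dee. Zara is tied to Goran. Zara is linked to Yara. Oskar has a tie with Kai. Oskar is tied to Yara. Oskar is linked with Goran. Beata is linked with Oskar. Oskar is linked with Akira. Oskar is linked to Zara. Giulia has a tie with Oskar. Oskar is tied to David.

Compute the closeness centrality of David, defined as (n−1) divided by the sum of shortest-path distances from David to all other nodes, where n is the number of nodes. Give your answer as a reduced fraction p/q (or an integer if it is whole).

10/19

Distances from David: Akira:2, Beata:2, Cal:2, Dee:2, Giulia:2, Goran:2, Kai:2, Oskar:1, Yara:2, Zara:2. Sum = 19.
n = 11, so closeness = 10/19.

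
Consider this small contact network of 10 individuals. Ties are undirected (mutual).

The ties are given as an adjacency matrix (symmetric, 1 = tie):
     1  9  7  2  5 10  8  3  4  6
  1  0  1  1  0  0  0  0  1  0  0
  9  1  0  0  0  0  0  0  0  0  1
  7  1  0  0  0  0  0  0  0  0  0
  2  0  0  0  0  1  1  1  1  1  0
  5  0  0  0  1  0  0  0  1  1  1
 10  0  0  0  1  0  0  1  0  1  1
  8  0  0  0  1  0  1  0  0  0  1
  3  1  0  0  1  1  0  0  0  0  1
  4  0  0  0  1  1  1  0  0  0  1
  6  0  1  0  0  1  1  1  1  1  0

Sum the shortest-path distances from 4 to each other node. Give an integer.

Distances from 4: 1:3, 2:1, 3:2, 5:1, 6:1, 7:4, 8:2, 9:2, 10:1.
Sum = 3 + 1 + 2 + 1 + 1 + 4 + 2 + 2 + 1 = 17.

17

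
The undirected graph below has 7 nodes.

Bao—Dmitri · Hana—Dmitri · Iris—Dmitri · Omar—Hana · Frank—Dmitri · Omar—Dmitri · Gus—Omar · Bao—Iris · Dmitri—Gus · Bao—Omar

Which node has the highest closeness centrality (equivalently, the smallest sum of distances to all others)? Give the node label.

Farness (sum of distances to all others) for each node — Bao:9, Dmitri:6, Frank:11, Gus:10, Hana:10, Iris:10, Omar:8.
The smallest farness is 6, for Dmitri, so Dmitri has the highest closeness.

Dmitri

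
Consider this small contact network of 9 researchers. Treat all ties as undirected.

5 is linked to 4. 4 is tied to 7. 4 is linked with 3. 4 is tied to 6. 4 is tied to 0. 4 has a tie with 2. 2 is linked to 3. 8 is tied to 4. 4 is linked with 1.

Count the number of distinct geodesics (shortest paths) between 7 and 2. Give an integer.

1

The shortest distance is 2, and the only length-2 path is 7–4–2. So there is exactly 1 shortest path.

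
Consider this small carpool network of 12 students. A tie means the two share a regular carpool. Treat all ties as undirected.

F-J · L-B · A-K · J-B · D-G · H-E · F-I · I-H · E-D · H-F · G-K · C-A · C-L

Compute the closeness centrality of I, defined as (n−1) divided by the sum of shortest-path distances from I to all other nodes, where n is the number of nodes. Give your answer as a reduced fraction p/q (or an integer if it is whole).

Distances from I: A:6, B:3, C:5, D:3, E:2, F:1, G:4, H:1, J:2, K:5, L:4. Sum = 36.
n = 12, so closeness = 11/36.

11/36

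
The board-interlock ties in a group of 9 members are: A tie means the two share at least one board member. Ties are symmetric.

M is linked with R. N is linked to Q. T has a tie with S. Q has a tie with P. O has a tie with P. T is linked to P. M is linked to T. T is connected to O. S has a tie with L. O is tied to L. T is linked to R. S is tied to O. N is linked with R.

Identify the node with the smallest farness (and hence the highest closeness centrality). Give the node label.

T

Farness (sum of distances to all others) for each node — L:19, M:16, N:18, O:13, P:13, Q:17, R:14, S:15, T:11.
The smallest farness is 11, for T, so T has the highest closeness.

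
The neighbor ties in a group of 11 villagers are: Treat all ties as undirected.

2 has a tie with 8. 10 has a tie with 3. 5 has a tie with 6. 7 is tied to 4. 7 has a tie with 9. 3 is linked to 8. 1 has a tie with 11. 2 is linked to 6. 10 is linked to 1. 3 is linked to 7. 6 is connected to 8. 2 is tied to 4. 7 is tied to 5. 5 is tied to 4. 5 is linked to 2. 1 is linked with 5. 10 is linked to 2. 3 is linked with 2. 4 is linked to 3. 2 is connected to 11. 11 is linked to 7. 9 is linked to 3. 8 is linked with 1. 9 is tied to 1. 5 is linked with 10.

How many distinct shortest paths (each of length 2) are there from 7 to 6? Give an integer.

The shortest distance is 2, and the only length-2 path is 7–5–6. So there is exactly 1 shortest path.

1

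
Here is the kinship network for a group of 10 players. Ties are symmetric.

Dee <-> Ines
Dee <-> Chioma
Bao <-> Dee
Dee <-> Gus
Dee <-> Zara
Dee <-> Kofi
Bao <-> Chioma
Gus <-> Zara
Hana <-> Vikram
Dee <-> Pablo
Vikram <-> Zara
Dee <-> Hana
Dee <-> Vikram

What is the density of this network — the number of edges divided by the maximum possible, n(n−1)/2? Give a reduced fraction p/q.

13/45

There are 13 edges and 10 nodes, so the maximum possible is C(10,2) = 45.
Density = 13/45.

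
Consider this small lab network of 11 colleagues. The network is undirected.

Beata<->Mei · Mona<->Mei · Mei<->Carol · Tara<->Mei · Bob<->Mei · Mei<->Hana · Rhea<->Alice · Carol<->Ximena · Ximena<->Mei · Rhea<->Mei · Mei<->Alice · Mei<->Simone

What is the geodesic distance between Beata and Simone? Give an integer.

2

One shortest route is Beata – Mei – Simone, which uses 2 edges, and Beata and Simone are not directly tied, so nothing shorter exists. So d(Beata,Simone) = 2.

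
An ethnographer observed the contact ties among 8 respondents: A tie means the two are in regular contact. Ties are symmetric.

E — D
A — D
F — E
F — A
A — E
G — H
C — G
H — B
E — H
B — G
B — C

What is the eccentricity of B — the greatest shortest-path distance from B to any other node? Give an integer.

Distances from B: A:3, C:1, D:3, E:2, F:3, G:1, H:1.
The largest is 3 (to D, A, and F), so the eccentricity of B is 3.

3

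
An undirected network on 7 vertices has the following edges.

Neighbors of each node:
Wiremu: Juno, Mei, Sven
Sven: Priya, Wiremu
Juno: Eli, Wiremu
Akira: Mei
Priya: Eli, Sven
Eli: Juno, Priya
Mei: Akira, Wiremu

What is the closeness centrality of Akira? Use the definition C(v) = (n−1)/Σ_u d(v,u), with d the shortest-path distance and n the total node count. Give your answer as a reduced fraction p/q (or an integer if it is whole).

6/17

Distances from Akira: Eli:4, Juno:3, Mei:1, Priya:4, Sven:3, Wiremu:2. Sum = 17.
n = 7, so closeness = 6/17.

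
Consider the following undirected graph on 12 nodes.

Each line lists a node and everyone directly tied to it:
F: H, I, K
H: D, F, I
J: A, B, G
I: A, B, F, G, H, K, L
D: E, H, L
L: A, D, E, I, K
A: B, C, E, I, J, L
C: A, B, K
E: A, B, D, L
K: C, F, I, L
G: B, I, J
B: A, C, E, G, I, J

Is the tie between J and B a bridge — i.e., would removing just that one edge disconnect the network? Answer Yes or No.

Even without that edge, J still reaches B via J – A – B, so the network stays connected. Not a bridge.

No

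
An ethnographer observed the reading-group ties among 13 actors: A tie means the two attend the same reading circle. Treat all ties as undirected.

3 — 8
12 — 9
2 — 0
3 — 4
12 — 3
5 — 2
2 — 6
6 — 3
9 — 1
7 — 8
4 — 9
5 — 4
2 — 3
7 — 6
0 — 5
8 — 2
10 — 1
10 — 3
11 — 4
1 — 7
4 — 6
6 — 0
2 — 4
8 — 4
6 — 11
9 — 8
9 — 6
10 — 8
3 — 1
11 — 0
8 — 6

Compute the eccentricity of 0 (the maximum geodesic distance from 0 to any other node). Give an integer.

Distances from 0: 1:3, 2:1, 3:2, 4:2, 5:1, 6:1, 7:2, 8:2, 9:2, 10:3, 11:1, 12:3.
The largest is 3 (to 10, 12, and 1), so the eccentricity of 0 is 3.

3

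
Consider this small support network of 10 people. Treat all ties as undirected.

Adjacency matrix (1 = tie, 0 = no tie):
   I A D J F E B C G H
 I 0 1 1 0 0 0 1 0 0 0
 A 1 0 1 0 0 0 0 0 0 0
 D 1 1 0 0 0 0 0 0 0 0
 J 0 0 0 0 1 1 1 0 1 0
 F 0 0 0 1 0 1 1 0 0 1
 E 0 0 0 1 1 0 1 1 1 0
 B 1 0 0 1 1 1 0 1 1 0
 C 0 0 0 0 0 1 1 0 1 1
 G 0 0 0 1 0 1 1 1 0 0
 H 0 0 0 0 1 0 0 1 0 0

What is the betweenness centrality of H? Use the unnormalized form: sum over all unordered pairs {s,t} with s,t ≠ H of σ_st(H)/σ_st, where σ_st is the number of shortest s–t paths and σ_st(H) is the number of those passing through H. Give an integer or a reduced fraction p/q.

Pairs whose geodesics pass through H — F–C: 1/3.
All other pairs contribute 0.
Summing the contributions gives betweenness(H) = 1/3.

1/3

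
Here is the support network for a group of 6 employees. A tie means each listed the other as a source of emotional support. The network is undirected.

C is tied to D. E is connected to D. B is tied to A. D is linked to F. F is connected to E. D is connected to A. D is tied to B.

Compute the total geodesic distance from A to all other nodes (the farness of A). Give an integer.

8

Distances from A: B:1, C:2, D:1, E:2, F:2.
Sum = 1 + 2 + 1 + 2 + 2 = 8.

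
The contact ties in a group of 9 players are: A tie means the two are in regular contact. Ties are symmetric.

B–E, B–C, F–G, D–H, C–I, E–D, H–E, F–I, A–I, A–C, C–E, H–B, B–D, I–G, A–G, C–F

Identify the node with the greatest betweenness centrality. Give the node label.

C

Unnormalized betweenness of each node: A:5/3, B:5, C:49/3, D:0, E:5, F:5/3, G:1/3, H:0, I:2.
C has the largest value, 49/3, making it the main broker — the node through which the most shortest paths run.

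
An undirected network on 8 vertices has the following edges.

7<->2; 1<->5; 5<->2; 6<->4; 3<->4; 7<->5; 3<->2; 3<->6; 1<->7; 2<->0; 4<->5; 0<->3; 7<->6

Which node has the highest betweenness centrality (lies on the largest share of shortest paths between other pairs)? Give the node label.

Unnormalized betweenness of each node: 0:0, 1:0, 2:9/2, 3:3, 4:5/4, 5:7/2, 6:5/4, 7:7/2.
2 has the largest value, 9/2, making it the main broker — the node through which the most shortest paths run.

2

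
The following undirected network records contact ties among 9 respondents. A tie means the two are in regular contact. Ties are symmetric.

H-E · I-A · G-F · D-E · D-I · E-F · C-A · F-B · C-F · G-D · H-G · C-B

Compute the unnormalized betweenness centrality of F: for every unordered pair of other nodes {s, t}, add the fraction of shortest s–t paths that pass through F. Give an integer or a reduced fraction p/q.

Pairs whose geodesics pass through F — A–E: 1/2; A–H: 2/4; A–G: 1/2; D–B: 2/2; D–C: 2/3; E–G: 1/3; E–B: 1; E–C: 1; H–B: 2/2; H–C: 2/2; G–B: 1; G–C: 1.
All other pairs contribute 0.
Summing the contributions gives betweenness(F) = 19/2.

19/2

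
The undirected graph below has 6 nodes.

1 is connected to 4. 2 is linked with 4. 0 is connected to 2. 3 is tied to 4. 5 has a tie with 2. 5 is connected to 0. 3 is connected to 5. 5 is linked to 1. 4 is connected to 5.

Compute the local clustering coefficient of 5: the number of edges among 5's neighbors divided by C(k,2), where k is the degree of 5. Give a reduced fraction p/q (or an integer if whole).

5's neighbors: 0, 1, 2, 3, and 4 (k = 5).
Possible neighbor pairs: C(5,2) = 10. Edges among them: 0–2, 1–4, 2–4, 3–4 → e = 4.
Clustering(5) = 4/10 = 2/5.

2/5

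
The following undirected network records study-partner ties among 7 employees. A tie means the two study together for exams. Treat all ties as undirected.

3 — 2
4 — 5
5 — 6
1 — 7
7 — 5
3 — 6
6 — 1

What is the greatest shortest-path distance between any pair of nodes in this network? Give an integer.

Eccentricity of each node (its greatest distance to any other): 1:3, 2:4, 3:3, 4:4, 5:3, 6:2, 7:4.
The maximum eccentricity is 4, realized for instance by the pair 4–2 via 4 – 5 – 6 – 3 – 2. So the diameter is 4.

4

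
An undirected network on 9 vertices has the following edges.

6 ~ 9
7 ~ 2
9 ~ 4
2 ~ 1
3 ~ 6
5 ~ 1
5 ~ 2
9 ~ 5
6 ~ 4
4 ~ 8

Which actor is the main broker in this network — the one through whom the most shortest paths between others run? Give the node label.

Unnormalized betweenness of each node: 1:0, 2:7, 3:0, 4:7, 5:15, 6:7, 7:0, 8:0, 9:16.
9 has the largest value, 16, making it the main broker — the node through which the most shortest paths run.

9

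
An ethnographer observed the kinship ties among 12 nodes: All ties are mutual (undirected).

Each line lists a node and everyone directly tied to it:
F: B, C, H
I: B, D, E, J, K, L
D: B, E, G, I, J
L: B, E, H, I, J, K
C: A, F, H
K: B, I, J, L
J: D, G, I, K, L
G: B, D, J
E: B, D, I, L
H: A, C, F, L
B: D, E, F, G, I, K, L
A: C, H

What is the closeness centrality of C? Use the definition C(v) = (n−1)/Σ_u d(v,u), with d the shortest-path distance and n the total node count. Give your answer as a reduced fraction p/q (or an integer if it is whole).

11/25

Distances from C: A:1, B:2, D:3, E:3, F:1, G:3, H:1, I:3, J:3, K:3, L:2. Sum = 25.
n = 12, so closeness = 11/25.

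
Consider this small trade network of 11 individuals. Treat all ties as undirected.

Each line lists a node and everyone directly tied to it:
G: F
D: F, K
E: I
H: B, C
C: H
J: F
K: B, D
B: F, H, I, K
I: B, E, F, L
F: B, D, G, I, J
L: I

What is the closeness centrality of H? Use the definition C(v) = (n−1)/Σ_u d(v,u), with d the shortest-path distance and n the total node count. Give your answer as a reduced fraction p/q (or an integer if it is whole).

10/23

Distances from H: B:1, C:1, D:3, E:3, F:2, G:3, I:2, J:3, K:2, L:3. Sum = 23.
n = 11, so closeness = 10/23.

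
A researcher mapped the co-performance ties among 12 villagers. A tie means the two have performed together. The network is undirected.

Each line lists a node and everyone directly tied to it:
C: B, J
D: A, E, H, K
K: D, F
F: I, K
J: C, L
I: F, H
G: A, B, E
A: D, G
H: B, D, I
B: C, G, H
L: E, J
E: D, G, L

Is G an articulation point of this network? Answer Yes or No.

Even without G, every remaining node can still reach every other (the residual graph is connected), so G is not a cut vertex.

No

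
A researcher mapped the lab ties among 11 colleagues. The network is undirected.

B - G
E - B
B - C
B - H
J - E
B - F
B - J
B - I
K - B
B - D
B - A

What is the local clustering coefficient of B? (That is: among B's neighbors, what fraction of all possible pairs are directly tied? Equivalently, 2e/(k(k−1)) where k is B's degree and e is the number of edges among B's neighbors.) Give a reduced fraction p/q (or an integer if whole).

1/45

B's neighbors: A, C, D, E, F, G, H, I, J, and K (k = 10).
Possible neighbor pairs: C(10,2) = 45. Edges among them: E–J → e = 1.
Clustering(B) = 1/45.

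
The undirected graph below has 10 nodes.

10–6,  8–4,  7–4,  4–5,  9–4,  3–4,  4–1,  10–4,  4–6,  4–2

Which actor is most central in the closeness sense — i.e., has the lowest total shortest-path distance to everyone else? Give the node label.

4

Farness (sum of distances to all others) for each node — 1:17, 2:17, 3:17, 4:9, 5:17, 6:16, 7:17, 8:17, 9:17, 10:16.
The smallest farness is 9, for 4, so 4 has the highest closeness.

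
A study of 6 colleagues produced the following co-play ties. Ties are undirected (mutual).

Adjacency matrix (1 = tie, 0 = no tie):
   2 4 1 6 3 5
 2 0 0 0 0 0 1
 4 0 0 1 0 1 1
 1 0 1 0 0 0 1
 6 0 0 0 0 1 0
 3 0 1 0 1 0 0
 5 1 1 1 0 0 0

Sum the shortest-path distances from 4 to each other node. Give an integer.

7

Distances from 4: 1:1, 2:2, 3:1, 5:1, 6:2.
Sum = 1 + 2 + 1 + 1 + 2 = 7.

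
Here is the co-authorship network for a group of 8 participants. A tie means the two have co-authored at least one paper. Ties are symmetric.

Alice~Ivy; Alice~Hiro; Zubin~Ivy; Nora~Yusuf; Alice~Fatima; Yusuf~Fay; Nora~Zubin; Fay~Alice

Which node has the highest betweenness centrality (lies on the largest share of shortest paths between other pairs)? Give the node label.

Alice

Unnormalized betweenness of each node: Alice:13, Fatima:0, Fay:5, Hiro:0, Ivy:5, Nora:2, Yusuf:3, Zubin:3.
Alice has the largest value, 13, making it the main broker — the node through which the most shortest paths run.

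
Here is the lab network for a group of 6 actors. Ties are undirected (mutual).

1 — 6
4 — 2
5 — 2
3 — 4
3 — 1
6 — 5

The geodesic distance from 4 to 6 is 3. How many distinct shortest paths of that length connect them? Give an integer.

The shortest distance is 3. The length-3 paths are: 4–2–5–6; 4–3–1–6.
That gives 2 distinct shortest paths.

2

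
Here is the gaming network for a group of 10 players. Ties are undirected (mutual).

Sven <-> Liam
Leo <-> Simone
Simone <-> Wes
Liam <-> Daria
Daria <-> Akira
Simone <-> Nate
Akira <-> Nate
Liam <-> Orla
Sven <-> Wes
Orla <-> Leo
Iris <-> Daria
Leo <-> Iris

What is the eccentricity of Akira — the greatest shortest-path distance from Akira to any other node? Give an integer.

Distances from Akira: Daria:1, Iris:2, Leo:3, Liam:2, Nate:1, Orla:3, Simone:2, Sven:3, Wes:3.
The largest is 3 (to Leo, Wes, Sven, and Orla), so the eccentricity of Akira is 3.

3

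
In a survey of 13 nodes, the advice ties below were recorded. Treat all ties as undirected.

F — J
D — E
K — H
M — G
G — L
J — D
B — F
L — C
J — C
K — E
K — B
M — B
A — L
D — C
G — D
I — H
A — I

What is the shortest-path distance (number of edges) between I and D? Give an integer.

One shortest route is I – A – L – C – D, which uses 4 edges, and at distance 3 from I we only reach {B, C, E, G}, which does not include D. So d(I,D) = 4.

4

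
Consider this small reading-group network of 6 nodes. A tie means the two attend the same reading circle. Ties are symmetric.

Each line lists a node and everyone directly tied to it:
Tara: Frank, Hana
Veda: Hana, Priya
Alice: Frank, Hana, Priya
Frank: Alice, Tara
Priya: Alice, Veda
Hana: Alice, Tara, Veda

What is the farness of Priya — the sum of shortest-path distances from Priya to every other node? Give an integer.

9

Distances from Priya: Alice:1, Frank:2, Hana:2, Tara:3, Veda:1.
Sum = 1 + 2 + 2 + 3 + 1 = 9.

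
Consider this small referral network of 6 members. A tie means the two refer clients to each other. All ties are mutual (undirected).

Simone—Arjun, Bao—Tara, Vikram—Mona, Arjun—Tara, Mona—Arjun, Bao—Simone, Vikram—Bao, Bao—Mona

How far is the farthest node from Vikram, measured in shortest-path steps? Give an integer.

Distances from Vikram: Arjun:2, Bao:1, Mona:1, Simone:2, Tara:2.
The largest is 2 (to Arjun, Tara, and Simone), so the eccentricity of Vikram is 2.

2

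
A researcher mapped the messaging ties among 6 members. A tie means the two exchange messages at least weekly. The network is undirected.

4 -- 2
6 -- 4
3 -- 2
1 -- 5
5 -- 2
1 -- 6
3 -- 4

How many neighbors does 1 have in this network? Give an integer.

1 is directly tied to 5 and 6. That is 2 neighbors, so the degree of 1 is 2.

2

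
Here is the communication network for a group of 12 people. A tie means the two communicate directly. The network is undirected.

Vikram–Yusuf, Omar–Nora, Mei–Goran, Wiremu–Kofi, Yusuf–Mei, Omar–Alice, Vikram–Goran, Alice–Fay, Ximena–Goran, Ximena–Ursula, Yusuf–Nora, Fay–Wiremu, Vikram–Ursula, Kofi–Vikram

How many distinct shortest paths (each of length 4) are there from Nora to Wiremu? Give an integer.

2

The shortest distance is 4. The length-4 paths are: Nora–Yusuf–Vikram–Kofi–Wiremu; Nora–Omar–Alice–Fay–Wiremu.
That gives 2 distinct shortest paths.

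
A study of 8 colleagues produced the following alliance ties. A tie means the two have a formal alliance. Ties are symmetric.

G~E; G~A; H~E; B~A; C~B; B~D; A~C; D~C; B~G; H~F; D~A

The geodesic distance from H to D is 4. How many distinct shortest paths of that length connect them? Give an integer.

The shortest distance is 4. The length-4 paths are: H–E–G–A–D; H–E–G–B–D.
That gives 2 distinct shortest paths.

2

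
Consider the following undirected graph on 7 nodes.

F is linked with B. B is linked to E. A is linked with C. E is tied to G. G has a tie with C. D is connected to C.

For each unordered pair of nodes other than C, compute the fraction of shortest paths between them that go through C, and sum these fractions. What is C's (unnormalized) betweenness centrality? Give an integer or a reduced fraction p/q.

Pairs whose geodesics pass through C — D–F: 1; D–B: 1; D–E: 1; D–G: 1; D–A: 1; F–A: 1; B–A: 1; E–A: 1; G–A: 1.
All other pairs contribute 0.
Summing the contributions gives betweenness(C) = 9.

9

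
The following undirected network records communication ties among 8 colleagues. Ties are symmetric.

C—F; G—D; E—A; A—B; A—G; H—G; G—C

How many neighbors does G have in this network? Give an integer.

4

G is directly tied to A, C, D, and H. That is 4 neighbors, so the degree of G is 4.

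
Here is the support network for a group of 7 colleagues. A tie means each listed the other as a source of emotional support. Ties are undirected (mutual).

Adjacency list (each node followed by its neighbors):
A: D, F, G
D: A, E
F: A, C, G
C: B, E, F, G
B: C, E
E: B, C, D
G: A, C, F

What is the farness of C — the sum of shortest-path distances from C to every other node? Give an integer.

8

Distances from C: A:2, B:1, D:2, E:1, F:1, G:1.
Sum = 2 + 1 + 2 + 1 + 1 + 1 = 8.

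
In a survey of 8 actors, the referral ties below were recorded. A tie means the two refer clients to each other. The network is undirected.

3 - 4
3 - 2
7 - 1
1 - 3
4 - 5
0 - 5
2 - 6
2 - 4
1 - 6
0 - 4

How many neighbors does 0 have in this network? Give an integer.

0 is directly tied to 4 and 5. That is 2 neighbors, so the degree of 0 is 2.

2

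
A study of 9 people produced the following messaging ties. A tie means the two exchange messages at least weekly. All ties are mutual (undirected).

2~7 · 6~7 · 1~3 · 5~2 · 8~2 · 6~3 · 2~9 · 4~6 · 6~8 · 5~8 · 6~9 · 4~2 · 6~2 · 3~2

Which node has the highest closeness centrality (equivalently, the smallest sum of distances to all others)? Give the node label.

2

Farness (sum of distances to all others) for each node — 1:20, 2:9, 3:13, 4:15, 5:15, 6:10, 7:15, 8:14, 9:15.
The smallest farness is 9, for 2, so 2 has the highest closeness.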